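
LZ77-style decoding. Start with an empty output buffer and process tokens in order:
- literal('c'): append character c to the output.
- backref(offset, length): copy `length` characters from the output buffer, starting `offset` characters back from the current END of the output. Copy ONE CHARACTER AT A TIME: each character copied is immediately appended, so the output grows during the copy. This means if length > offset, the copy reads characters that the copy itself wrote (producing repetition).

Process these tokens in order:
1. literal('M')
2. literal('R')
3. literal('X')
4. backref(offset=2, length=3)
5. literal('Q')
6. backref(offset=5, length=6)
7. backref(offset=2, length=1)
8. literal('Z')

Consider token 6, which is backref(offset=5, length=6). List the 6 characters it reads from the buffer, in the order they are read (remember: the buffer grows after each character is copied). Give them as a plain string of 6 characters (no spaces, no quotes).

Token 1: literal('M'). Output: "M"
Token 2: literal('R'). Output: "MR"
Token 3: literal('X'). Output: "MRX"
Token 4: backref(off=2, len=3) (overlapping!). Copied 'RXR' from pos 1. Output: "MRXRXR"
Token 5: literal('Q'). Output: "MRXRXRQ"
Token 6: backref(off=5, len=6). Buffer before: "MRXRXRQ" (len 7)
  byte 1: read out[2]='X', append. Buffer now: "MRXRXRQX"
  byte 2: read out[3]='R', append. Buffer now: "MRXRXRQXR"
  byte 3: read out[4]='X', append. Buffer now: "MRXRXRQXRX"
  byte 4: read out[5]='R', append. Buffer now: "MRXRXRQXRXR"
  byte 5: read out[6]='Q', append. Buffer now: "MRXRXRQXRXRQ"
  byte 6: read out[7]='X', append. Buffer now: "MRXRXRQXRXRQX"

Answer: XRXRQX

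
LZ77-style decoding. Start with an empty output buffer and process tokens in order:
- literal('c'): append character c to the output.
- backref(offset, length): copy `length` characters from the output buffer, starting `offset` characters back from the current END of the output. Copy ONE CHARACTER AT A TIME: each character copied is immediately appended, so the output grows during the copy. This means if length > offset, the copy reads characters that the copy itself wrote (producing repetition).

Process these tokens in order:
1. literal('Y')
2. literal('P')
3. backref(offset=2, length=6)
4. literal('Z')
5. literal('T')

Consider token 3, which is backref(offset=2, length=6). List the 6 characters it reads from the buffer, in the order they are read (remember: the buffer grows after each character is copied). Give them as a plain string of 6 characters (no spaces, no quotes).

Token 1: literal('Y'). Output: "Y"
Token 2: literal('P'). Output: "YP"
Token 3: backref(off=2, len=6). Buffer before: "YP" (len 2)
  byte 1: read out[0]='Y', append. Buffer now: "YPY"
  byte 2: read out[1]='P', append. Buffer now: "YPYP"
  byte 3: read out[2]='Y', append. Buffer now: "YPYPY"
  byte 4: read out[3]='P', append. Buffer now: "YPYPYP"
  byte 5: read out[4]='Y', append. Buffer now: "YPYPYPY"
  byte 6: read out[5]='P', append. Buffer now: "YPYPYPYP"

Answer: YPYPYP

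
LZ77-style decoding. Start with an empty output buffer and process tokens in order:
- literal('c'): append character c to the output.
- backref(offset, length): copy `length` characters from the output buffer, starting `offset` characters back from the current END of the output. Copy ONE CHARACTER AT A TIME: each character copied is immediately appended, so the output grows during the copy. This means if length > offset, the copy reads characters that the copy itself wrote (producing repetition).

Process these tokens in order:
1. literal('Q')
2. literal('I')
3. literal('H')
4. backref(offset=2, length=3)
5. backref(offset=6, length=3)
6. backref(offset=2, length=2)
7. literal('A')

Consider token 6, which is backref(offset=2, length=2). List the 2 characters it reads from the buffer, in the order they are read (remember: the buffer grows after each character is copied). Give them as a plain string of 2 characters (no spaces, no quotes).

Token 1: literal('Q'). Output: "Q"
Token 2: literal('I'). Output: "QI"
Token 3: literal('H'). Output: "QIH"
Token 4: backref(off=2, len=3) (overlapping!). Copied 'IHI' from pos 1. Output: "QIHIHI"
Token 5: backref(off=6, len=3). Copied 'QIH' from pos 0. Output: "QIHIHIQIH"
Token 6: backref(off=2, len=2). Buffer before: "QIHIHIQIH" (len 9)
  byte 1: read out[7]='I', append. Buffer now: "QIHIHIQIHI"
  byte 2: read out[8]='H', append. Buffer now: "QIHIHIQIHIH"

Answer: IH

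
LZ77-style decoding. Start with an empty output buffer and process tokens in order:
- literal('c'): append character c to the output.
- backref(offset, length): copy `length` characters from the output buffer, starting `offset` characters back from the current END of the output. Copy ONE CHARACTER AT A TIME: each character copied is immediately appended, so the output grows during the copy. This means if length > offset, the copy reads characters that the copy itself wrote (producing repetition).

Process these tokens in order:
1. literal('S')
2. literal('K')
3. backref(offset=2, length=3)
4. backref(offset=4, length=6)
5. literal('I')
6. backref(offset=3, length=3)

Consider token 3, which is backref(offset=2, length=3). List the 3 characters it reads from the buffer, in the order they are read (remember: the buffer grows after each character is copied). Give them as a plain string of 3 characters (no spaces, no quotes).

Answer: SKS

Derivation:
Token 1: literal('S'). Output: "S"
Token 2: literal('K'). Output: "SK"
Token 3: backref(off=2, len=3). Buffer before: "SK" (len 2)
  byte 1: read out[0]='S', append. Buffer now: "SKS"
  byte 2: read out[1]='K', append. Buffer now: "SKSK"
  byte 3: read out[2]='S', append. Buffer now: "SKSKS"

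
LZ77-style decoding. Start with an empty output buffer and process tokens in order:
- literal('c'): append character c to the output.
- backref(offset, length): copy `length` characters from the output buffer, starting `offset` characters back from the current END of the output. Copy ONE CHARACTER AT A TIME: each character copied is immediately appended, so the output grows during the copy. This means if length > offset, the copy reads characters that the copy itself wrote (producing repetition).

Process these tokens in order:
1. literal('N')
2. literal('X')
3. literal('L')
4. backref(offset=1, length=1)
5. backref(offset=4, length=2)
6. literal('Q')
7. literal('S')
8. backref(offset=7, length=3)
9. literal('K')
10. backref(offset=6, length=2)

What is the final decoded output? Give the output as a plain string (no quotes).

Token 1: literal('N'). Output: "N"
Token 2: literal('X'). Output: "NX"
Token 3: literal('L'). Output: "NXL"
Token 4: backref(off=1, len=1). Copied 'L' from pos 2. Output: "NXLL"
Token 5: backref(off=4, len=2). Copied 'NX' from pos 0. Output: "NXLLNX"
Token 6: literal('Q'). Output: "NXLLNXQ"
Token 7: literal('S'). Output: "NXLLNXQS"
Token 8: backref(off=7, len=3). Copied 'XLL' from pos 1. Output: "NXLLNXQSXLL"
Token 9: literal('K'). Output: "NXLLNXQSXLLK"
Token 10: backref(off=6, len=2). Copied 'QS' from pos 6. Output: "NXLLNXQSXLLKQS"

Answer: NXLLNXQSXLLKQS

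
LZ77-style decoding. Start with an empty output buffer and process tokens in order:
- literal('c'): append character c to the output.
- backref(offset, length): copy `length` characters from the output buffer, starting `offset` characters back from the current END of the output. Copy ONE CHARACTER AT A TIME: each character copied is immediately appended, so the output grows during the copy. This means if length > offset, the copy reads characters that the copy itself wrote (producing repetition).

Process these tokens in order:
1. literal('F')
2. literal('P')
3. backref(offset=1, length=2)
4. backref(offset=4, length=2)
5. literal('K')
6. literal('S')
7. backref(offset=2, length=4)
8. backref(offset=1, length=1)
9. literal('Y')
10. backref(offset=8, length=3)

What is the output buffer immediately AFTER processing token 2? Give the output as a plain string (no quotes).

Token 1: literal('F'). Output: "F"
Token 2: literal('P'). Output: "FP"

Answer: FP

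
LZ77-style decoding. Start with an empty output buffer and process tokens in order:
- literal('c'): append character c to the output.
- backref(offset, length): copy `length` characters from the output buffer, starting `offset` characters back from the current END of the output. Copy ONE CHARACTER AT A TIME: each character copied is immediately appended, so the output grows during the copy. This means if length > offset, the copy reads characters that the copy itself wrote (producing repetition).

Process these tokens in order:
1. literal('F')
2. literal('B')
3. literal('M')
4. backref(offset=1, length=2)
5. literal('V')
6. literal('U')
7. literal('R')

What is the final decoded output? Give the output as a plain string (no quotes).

Answer: FBMMMVUR

Derivation:
Token 1: literal('F'). Output: "F"
Token 2: literal('B'). Output: "FB"
Token 3: literal('M'). Output: "FBM"
Token 4: backref(off=1, len=2) (overlapping!). Copied 'MM' from pos 2. Output: "FBMMM"
Token 5: literal('V'). Output: "FBMMMV"
Token 6: literal('U'). Output: "FBMMMVU"
Token 7: literal('R'). Output: "FBMMMVUR"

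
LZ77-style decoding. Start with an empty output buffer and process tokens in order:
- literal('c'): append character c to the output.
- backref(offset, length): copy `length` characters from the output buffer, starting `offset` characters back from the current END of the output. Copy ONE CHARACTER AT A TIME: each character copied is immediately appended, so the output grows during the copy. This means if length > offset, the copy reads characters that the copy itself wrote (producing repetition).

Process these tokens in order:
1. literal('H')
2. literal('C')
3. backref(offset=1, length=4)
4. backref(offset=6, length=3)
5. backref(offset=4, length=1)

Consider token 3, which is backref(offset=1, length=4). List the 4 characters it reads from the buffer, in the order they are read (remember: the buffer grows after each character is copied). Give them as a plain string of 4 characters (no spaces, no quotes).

Token 1: literal('H'). Output: "H"
Token 2: literal('C'). Output: "HC"
Token 3: backref(off=1, len=4). Buffer before: "HC" (len 2)
  byte 1: read out[1]='C', append. Buffer now: "HCC"
  byte 2: read out[2]='C', append. Buffer now: "HCCC"
  byte 3: read out[3]='C', append. Buffer now: "HCCCC"
  byte 4: read out[4]='C', append. Buffer now: "HCCCCC"

Answer: CCCC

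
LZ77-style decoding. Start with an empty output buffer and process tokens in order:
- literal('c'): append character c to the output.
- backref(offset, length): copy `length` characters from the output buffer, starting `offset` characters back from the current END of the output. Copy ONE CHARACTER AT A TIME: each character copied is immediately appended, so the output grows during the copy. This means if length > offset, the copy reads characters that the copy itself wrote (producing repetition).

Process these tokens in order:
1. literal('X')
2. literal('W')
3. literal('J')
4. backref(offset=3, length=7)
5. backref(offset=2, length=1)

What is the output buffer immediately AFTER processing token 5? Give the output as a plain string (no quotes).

Token 1: literal('X'). Output: "X"
Token 2: literal('W'). Output: "XW"
Token 3: literal('J'). Output: "XWJ"
Token 4: backref(off=3, len=7) (overlapping!). Copied 'XWJXWJX' from pos 0. Output: "XWJXWJXWJX"
Token 5: backref(off=2, len=1). Copied 'J' from pos 8. Output: "XWJXWJXWJXJ"

Answer: XWJXWJXWJXJ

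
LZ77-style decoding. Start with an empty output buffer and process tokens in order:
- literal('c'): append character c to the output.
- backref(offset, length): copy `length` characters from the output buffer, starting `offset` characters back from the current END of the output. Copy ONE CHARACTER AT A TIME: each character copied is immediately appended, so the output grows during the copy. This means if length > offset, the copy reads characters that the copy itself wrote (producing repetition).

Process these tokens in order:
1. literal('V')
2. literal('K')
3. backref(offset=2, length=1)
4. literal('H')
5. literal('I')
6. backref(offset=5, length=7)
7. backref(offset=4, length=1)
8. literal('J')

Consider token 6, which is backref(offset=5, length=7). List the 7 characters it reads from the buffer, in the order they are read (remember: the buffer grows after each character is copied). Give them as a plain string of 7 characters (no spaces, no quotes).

Answer: VKVHIVK

Derivation:
Token 1: literal('V'). Output: "V"
Token 2: literal('K'). Output: "VK"
Token 3: backref(off=2, len=1). Copied 'V' from pos 0. Output: "VKV"
Token 4: literal('H'). Output: "VKVH"
Token 5: literal('I'). Output: "VKVHI"
Token 6: backref(off=5, len=7). Buffer before: "VKVHI" (len 5)
  byte 1: read out[0]='V', append. Buffer now: "VKVHIV"
  byte 2: read out[1]='K', append. Buffer now: "VKVHIVK"
  byte 3: read out[2]='V', append. Buffer now: "VKVHIVKV"
  byte 4: read out[3]='H', append. Buffer now: "VKVHIVKVH"
  byte 5: read out[4]='I', append. Buffer now: "VKVHIVKVHI"
  byte 6: read out[5]='V', append. Buffer now: "VKVHIVKVHIV"
  byte 7: read out[6]='K', append. Buffer now: "VKVHIVKVHIVK"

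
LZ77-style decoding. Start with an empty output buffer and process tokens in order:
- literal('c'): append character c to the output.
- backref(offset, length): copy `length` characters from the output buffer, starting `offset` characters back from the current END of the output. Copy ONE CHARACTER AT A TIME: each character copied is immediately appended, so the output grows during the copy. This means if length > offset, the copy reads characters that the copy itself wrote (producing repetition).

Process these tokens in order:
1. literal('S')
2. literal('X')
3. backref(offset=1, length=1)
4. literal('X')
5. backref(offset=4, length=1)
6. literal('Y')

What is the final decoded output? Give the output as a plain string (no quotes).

Answer: SXXXSY

Derivation:
Token 1: literal('S'). Output: "S"
Token 2: literal('X'). Output: "SX"
Token 3: backref(off=1, len=1). Copied 'X' from pos 1. Output: "SXX"
Token 4: literal('X'). Output: "SXXX"
Token 5: backref(off=4, len=1). Copied 'S' from pos 0. Output: "SXXXS"
Token 6: literal('Y'). Output: "SXXXSY"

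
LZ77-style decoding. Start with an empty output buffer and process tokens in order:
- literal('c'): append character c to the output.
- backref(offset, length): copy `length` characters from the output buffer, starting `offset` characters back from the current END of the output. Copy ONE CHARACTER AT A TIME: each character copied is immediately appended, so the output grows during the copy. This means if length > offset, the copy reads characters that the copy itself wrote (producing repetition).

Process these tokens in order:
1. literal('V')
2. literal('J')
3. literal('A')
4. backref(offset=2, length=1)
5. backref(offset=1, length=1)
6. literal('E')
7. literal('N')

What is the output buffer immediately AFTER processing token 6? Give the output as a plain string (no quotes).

Token 1: literal('V'). Output: "V"
Token 2: literal('J'). Output: "VJ"
Token 3: literal('A'). Output: "VJA"
Token 4: backref(off=2, len=1). Copied 'J' from pos 1. Output: "VJAJ"
Token 5: backref(off=1, len=1). Copied 'J' from pos 3. Output: "VJAJJ"
Token 6: literal('E'). Output: "VJAJJE"

Answer: VJAJJE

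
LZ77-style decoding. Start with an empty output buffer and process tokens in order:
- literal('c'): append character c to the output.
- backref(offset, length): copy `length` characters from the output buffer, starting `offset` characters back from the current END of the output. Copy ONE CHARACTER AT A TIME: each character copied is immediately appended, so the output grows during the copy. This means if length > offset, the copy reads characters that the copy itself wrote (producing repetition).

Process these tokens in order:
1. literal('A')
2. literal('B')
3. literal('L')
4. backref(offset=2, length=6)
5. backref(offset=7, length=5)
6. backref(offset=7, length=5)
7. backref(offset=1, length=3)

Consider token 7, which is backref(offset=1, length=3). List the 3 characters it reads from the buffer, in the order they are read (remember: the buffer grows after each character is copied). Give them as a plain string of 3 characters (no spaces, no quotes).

Token 1: literal('A'). Output: "A"
Token 2: literal('B'). Output: "AB"
Token 3: literal('L'). Output: "ABL"
Token 4: backref(off=2, len=6) (overlapping!). Copied 'BLBLBL' from pos 1. Output: "ABLBLBLBL"
Token 5: backref(off=7, len=5). Copied 'LBLBL' from pos 2. Output: "ABLBLBLBLLBLBL"
Token 6: backref(off=7, len=5). Copied 'BLLBL' from pos 7. Output: "ABLBLBLBLLBLBLBLLBL"
Token 7: backref(off=1, len=3). Buffer before: "ABLBLBLBLLBLBLBLLBL" (len 19)
  byte 1: read out[18]='L', append. Buffer now: "ABLBLBLBLLBLBLBLLBLL"
  byte 2: read out[19]='L', append. Buffer now: "ABLBLBLBLLBLBLBLLBLLL"
  byte 3: read out[20]='L', append. Buffer now: "ABLBLBLBLLBLBLBLLBLLLL"

Answer: LLL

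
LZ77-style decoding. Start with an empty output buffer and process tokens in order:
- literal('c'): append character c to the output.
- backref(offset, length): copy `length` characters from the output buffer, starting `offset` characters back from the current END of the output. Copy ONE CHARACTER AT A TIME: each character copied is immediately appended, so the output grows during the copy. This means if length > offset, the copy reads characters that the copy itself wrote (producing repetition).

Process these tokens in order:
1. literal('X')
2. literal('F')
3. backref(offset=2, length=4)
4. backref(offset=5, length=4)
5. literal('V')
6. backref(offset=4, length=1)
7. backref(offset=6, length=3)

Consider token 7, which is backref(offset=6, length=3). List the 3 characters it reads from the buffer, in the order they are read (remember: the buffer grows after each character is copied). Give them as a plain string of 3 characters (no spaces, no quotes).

Answer: FXF

Derivation:
Token 1: literal('X'). Output: "X"
Token 2: literal('F'). Output: "XF"
Token 3: backref(off=2, len=4) (overlapping!). Copied 'XFXF' from pos 0. Output: "XFXFXF"
Token 4: backref(off=5, len=4). Copied 'FXFX' from pos 1. Output: "XFXFXFFXFX"
Token 5: literal('V'). Output: "XFXFXFFXFXV"
Token 6: backref(off=4, len=1). Copied 'X' from pos 7. Output: "XFXFXFFXFXVX"
Token 7: backref(off=6, len=3). Buffer before: "XFXFXFFXFXVX" (len 12)
  byte 1: read out[6]='F', append. Buffer now: "XFXFXFFXFXVXF"
  byte 2: read out[7]='X', append. Buffer now: "XFXFXFFXFXVXFX"
  byte 3: read out[8]='F', append. Buffer now: "XFXFXFFXFXVXFXF"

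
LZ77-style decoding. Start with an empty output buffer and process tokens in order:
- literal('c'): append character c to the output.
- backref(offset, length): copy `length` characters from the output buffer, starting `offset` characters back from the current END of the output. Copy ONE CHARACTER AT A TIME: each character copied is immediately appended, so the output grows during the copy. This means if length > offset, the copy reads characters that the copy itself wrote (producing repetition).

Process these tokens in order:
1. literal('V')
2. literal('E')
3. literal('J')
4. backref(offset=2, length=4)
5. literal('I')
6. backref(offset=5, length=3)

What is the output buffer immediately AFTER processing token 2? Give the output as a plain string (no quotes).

Answer: VE

Derivation:
Token 1: literal('V'). Output: "V"
Token 2: literal('E'). Output: "VE"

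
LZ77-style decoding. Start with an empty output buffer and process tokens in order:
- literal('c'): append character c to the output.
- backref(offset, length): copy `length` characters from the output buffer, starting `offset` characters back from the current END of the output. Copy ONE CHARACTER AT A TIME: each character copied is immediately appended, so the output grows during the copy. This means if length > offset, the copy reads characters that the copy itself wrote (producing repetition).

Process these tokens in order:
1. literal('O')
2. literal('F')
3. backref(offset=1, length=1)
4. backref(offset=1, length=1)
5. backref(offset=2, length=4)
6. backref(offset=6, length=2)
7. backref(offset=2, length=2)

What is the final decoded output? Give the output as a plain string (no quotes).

Token 1: literal('O'). Output: "O"
Token 2: literal('F'). Output: "OF"
Token 3: backref(off=1, len=1). Copied 'F' from pos 1. Output: "OFF"
Token 4: backref(off=1, len=1). Copied 'F' from pos 2. Output: "OFFF"
Token 5: backref(off=2, len=4) (overlapping!). Copied 'FFFF' from pos 2. Output: "OFFFFFFF"
Token 6: backref(off=6, len=2). Copied 'FF' from pos 2. Output: "OFFFFFFFFF"
Token 7: backref(off=2, len=2). Copied 'FF' from pos 8. Output: "OFFFFFFFFFFF"

Answer: OFFFFFFFFFFF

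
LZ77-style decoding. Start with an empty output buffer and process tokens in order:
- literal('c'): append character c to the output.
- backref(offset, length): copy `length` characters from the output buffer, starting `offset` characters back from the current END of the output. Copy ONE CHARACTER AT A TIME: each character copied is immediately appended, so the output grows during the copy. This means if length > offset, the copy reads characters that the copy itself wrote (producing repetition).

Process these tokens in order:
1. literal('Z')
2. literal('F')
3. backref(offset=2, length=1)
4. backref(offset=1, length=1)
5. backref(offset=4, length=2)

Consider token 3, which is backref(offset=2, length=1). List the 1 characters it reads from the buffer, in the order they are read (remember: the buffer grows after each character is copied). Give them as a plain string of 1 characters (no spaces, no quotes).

Token 1: literal('Z'). Output: "Z"
Token 2: literal('F'). Output: "ZF"
Token 3: backref(off=2, len=1). Buffer before: "ZF" (len 2)
  byte 1: read out[0]='Z', append. Buffer now: "ZFZ"

Answer: Z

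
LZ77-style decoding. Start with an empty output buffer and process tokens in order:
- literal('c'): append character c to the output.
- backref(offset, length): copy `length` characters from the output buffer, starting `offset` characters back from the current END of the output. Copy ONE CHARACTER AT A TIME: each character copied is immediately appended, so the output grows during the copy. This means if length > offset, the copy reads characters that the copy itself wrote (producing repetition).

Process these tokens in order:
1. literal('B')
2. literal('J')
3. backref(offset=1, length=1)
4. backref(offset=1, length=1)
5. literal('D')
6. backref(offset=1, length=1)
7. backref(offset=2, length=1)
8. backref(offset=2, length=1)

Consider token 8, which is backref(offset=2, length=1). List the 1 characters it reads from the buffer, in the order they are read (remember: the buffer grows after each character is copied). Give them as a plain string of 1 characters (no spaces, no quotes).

Answer: D

Derivation:
Token 1: literal('B'). Output: "B"
Token 2: literal('J'). Output: "BJ"
Token 3: backref(off=1, len=1). Copied 'J' from pos 1. Output: "BJJ"
Token 4: backref(off=1, len=1). Copied 'J' from pos 2. Output: "BJJJ"
Token 5: literal('D'). Output: "BJJJD"
Token 6: backref(off=1, len=1). Copied 'D' from pos 4. Output: "BJJJDD"
Token 7: backref(off=2, len=1). Copied 'D' from pos 4. Output: "BJJJDDD"
Token 8: backref(off=2, len=1). Buffer before: "BJJJDDD" (len 7)
  byte 1: read out[5]='D', append. Buffer now: "BJJJDDDD"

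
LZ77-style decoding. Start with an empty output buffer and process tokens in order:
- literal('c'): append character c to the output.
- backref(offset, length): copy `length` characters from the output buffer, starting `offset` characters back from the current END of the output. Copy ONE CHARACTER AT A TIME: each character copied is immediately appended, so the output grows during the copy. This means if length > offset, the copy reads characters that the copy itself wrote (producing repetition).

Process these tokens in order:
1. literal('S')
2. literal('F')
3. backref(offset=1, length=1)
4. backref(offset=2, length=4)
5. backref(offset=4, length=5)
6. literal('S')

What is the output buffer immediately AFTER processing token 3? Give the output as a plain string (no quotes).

Token 1: literal('S'). Output: "S"
Token 2: literal('F'). Output: "SF"
Token 3: backref(off=1, len=1). Copied 'F' from pos 1. Output: "SFF"

Answer: SFF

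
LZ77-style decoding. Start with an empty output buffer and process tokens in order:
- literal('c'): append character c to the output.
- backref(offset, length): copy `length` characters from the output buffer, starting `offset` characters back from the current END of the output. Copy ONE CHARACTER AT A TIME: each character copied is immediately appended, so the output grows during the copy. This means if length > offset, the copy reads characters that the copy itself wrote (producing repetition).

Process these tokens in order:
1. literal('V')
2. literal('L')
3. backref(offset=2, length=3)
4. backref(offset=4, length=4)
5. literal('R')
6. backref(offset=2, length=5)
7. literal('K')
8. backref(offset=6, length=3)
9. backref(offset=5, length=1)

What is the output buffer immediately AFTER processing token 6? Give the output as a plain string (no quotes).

Token 1: literal('V'). Output: "V"
Token 2: literal('L'). Output: "VL"
Token 3: backref(off=2, len=3) (overlapping!). Copied 'VLV' from pos 0. Output: "VLVLV"
Token 4: backref(off=4, len=4). Copied 'LVLV' from pos 1. Output: "VLVLVLVLV"
Token 5: literal('R'). Output: "VLVLVLVLVR"
Token 6: backref(off=2, len=5) (overlapping!). Copied 'VRVRV' from pos 8. Output: "VLVLVLVLVRVRVRV"

Answer: VLVLVLVLVRVRVRV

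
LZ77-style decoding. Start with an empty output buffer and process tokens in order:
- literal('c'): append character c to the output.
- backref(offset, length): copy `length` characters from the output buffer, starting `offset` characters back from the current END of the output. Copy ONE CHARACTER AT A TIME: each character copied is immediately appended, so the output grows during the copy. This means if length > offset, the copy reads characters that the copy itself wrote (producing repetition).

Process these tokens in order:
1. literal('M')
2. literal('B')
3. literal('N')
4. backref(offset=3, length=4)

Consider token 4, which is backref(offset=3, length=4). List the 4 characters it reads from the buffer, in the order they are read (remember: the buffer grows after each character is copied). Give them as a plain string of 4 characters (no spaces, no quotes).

Token 1: literal('M'). Output: "M"
Token 2: literal('B'). Output: "MB"
Token 3: literal('N'). Output: "MBN"
Token 4: backref(off=3, len=4). Buffer before: "MBN" (len 3)
  byte 1: read out[0]='M', append. Buffer now: "MBNM"
  byte 2: read out[1]='B', append. Buffer now: "MBNMB"
  byte 3: read out[2]='N', append. Buffer now: "MBNMBN"
  byte 4: read out[3]='M', append. Buffer now: "MBNMBNM"

Answer: MBNM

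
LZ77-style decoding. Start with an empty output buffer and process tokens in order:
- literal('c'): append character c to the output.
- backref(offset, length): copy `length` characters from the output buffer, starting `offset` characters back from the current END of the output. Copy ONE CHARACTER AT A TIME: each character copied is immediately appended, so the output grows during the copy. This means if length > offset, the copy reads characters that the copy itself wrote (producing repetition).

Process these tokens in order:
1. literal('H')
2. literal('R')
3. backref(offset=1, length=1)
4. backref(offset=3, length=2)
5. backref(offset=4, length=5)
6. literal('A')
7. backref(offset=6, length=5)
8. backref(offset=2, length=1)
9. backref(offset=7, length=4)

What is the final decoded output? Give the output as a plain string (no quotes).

Answer: HRRHRRRHRRARRHRRRARRH

Derivation:
Token 1: literal('H'). Output: "H"
Token 2: literal('R'). Output: "HR"
Token 3: backref(off=1, len=1). Copied 'R' from pos 1. Output: "HRR"
Token 4: backref(off=3, len=2). Copied 'HR' from pos 0. Output: "HRRHR"
Token 5: backref(off=4, len=5) (overlapping!). Copied 'RRHRR' from pos 1. Output: "HRRHRRRHRR"
Token 6: literal('A'). Output: "HRRHRRRHRRA"
Token 7: backref(off=6, len=5). Copied 'RRHRR' from pos 5. Output: "HRRHRRRHRRARRHRR"
Token 8: backref(off=2, len=1). Copied 'R' from pos 14. Output: "HRRHRRRHRRARRHRRR"
Token 9: backref(off=7, len=4). Copied 'ARRH' from pos 10. Output: "HRRHRRRHRRARRHRRRARRH"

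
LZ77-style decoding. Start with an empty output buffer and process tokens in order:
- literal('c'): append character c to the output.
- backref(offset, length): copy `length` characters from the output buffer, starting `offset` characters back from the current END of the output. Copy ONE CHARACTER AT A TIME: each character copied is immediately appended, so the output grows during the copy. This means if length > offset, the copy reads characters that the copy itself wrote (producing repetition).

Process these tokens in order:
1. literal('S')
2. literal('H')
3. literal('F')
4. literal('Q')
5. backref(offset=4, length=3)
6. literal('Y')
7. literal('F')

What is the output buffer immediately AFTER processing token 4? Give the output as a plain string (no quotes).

Token 1: literal('S'). Output: "S"
Token 2: literal('H'). Output: "SH"
Token 3: literal('F'). Output: "SHF"
Token 4: literal('Q'). Output: "SHFQ"

Answer: SHFQ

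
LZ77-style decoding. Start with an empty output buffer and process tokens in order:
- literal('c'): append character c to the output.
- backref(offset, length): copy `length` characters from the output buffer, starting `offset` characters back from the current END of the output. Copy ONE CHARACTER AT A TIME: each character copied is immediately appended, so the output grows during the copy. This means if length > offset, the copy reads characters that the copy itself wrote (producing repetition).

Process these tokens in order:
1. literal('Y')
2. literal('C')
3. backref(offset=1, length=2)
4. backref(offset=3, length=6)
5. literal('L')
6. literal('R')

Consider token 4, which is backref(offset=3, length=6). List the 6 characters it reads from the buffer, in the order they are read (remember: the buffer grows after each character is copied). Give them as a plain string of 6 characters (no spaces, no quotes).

Answer: CCCCCC

Derivation:
Token 1: literal('Y'). Output: "Y"
Token 2: literal('C'). Output: "YC"
Token 3: backref(off=1, len=2) (overlapping!). Copied 'CC' from pos 1. Output: "YCCC"
Token 4: backref(off=3, len=6). Buffer before: "YCCC" (len 4)
  byte 1: read out[1]='C', append. Buffer now: "YCCCC"
  byte 2: read out[2]='C', append. Buffer now: "YCCCCC"
  byte 3: read out[3]='C', append. Buffer now: "YCCCCCC"
  byte 4: read out[4]='C', append. Buffer now: "YCCCCCCC"
  byte 5: read out[5]='C', append. Buffer now: "YCCCCCCCC"
  byte 6: read out[6]='C', append. Buffer now: "YCCCCCCCCC"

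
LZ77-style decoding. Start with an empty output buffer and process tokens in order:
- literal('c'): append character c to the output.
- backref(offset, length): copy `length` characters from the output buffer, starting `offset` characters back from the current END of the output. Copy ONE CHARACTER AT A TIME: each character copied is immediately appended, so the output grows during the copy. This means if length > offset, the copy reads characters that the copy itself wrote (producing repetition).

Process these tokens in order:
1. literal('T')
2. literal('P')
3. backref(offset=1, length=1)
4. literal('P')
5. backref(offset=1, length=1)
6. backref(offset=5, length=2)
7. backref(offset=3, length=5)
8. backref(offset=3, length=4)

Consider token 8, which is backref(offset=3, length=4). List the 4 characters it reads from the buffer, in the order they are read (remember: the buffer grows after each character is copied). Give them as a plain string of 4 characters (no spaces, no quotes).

Answer: PPTP

Derivation:
Token 1: literal('T'). Output: "T"
Token 2: literal('P'). Output: "TP"
Token 3: backref(off=1, len=1). Copied 'P' from pos 1. Output: "TPP"
Token 4: literal('P'). Output: "TPPP"
Token 5: backref(off=1, len=1). Copied 'P' from pos 3. Output: "TPPPP"
Token 6: backref(off=5, len=2). Copied 'TP' from pos 0. Output: "TPPPPTP"
Token 7: backref(off=3, len=5) (overlapping!). Copied 'PTPPT' from pos 4. Output: "TPPPPTPPTPPT"
Token 8: backref(off=3, len=4). Buffer before: "TPPPPTPPTPPT" (len 12)
  byte 1: read out[9]='P', append. Buffer now: "TPPPPTPPTPPTP"
  byte 2: read out[10]='P', append. Buffer now: "TPPPPTPPTPPTPP"
  byte 3: read out[11]='T', append. Buffer now: "TPPPPTPPTPPTPPT"
  byte 4: read out[12]='P', append. Buffer now: "TPPPPTPPTPPTPPTP"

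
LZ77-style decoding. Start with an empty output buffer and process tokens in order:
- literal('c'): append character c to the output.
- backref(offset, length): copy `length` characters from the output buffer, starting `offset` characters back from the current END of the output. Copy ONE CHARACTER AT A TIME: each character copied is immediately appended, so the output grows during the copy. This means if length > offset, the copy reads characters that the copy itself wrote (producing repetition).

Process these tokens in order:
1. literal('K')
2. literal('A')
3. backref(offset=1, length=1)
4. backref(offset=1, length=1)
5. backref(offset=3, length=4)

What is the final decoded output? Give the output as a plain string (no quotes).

Answer: KAAAAAAA

Derivation:
Token 1: literal('K'). Output: "K"
Token 2: literal('A'). Output: "KA"
Token 3: backref(off=1, len=1). Copied 'A' from pos 1. Output: "KAA"
Token 4: backref(off=1, len=1). Copied 'A' from pos 2. Output: "KAAA"
Token 5: backref(off=3, len=4) (overlapping!). Copied 'AAAA' from pos 1. Output: "KAAAAAAA"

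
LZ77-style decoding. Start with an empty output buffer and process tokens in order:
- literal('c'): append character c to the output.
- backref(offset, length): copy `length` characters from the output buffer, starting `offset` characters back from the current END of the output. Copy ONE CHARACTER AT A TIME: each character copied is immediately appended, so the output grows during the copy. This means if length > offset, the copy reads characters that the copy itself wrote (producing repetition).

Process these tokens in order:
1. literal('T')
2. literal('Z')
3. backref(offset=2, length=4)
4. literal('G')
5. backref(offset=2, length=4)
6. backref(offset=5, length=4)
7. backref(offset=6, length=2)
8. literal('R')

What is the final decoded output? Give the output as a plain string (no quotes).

Token 1: literal('T'). Output: "T"
Token 2: literal('Z'). Output: "TZ"
Token 3: backref(off=2, len=4) (overlapping!). Copied 'TZTZ' from pos 0. Output: "TZTZTZ"
Token 4: literal('G'). Output: "TZTZTZG"
Token 5: backref(off=2, len=4) (overlapping!). Copied 'ZGZG' from pos 5. Output: "TZTZTZGZGZG"
Token 6: backref(off=5, len=4). Copied 'GZGZ' from pos 6. Output: "TZTZTZGZGZGGZGZ"
Token 7: backref(off=6, len=2). Copied 'ZG' from pos 9. Output: "TZTZTZGZGZGGZGZZG"
Token 8: literal('R'). Output: "TZTZTZGZGZGGZGZZGR"

Answer: TZTZTZGZGZGGZGZZGR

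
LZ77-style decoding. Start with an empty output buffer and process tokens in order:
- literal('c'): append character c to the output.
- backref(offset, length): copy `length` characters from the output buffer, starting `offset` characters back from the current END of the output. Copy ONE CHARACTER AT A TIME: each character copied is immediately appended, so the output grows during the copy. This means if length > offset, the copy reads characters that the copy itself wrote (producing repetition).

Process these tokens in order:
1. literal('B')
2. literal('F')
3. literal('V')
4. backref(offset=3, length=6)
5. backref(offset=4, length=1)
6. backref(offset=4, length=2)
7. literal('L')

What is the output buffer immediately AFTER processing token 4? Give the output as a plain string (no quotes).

Answer: BFVBFVBFV

Derivation:
Token 1: literal('B'). Output: "B"
Token 2: literal('F'). Output: "BF"
Token 3: literal('V'). Output: "BFV"
Token 4: backref(off=3, len=6) (overlapping!). Copied 'BFVBFV' from pos 0. Output: "BFVBFVBFV"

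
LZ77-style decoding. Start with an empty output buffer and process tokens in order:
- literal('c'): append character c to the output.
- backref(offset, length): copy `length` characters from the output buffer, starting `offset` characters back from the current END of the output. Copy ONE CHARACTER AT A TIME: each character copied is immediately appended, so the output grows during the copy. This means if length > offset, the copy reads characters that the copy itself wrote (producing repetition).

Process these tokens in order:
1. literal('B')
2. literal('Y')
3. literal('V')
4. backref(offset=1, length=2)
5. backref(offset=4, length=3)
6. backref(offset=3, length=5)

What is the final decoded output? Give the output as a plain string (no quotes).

Token 1: literal('B'). Output: "B"
Token 2: literal('Y'). Output: "BY"
Token 3: literal('V'). Output: "BYV"
Token 4: backref(off=1, len=2) (overlapping!). Copied 'VV' from pos 2. Output: "BYVVV"
Token 5: backref(off=4, len=3). Copied 'YVV' from pos 1. Output: "BYVVVYVV"
Token 6: backref(off=3, len=5) (overlapping!). Copied 'YVVYV' from pos 5. Output: "BYVVVYVVYVVYV"

Answer: BYVVVYVVYVVYV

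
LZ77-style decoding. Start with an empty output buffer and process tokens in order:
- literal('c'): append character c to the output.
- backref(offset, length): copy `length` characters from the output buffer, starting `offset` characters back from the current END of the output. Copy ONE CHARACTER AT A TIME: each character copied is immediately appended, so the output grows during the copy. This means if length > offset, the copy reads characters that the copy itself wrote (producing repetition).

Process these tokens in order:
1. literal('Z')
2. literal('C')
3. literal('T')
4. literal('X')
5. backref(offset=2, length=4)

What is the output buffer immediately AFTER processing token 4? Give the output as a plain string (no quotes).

Token 1: literal('Z'). Output: "Z"
Token 2: literal('C'). Output: "ZC"
Token 3: literal('T'). Output: "ZCT"
Token 4: literal('X'). Output: "ZCTX"

Answer: ZCTX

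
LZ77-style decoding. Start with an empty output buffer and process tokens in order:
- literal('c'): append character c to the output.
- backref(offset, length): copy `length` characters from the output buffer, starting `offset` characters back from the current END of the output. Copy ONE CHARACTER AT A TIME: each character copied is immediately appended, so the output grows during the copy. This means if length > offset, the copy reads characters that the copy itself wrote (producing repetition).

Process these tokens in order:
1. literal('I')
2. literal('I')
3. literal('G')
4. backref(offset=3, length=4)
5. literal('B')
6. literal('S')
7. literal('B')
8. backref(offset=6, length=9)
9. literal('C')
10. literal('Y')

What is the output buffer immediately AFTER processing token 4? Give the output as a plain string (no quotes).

Token 1: literal('I'). Output: "I"
Token 2: literal('I'). Output: "II"
Token 3: literal('G'). Output: "IIG"
Token 4: backref(off=3, len=4) (overlapping!). Copied 'IIGI' from pos 0. Output: "IIGIIGI"

Answer: IIGIIGI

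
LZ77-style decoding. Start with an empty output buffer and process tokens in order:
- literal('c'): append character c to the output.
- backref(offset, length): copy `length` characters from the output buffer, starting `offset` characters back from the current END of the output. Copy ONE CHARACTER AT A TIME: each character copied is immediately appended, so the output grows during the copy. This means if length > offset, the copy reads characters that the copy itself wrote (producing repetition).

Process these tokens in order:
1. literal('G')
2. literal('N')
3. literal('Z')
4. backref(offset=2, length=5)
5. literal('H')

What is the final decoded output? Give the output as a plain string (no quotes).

Token 1: literal('G'). Output: "G"
Token 2: literal('N'). Output: "GN"
Token 3: literal('Z'). Output: "GNZ"
Token 4: backref(off=2, len=5) (overlapping!). Copied 'NZNZN' from pos 1. Output: "GNZNZNZN"
Token 5: literal('H'). Output: "GNZNZNZNH"

Answer: GNZNZNZNH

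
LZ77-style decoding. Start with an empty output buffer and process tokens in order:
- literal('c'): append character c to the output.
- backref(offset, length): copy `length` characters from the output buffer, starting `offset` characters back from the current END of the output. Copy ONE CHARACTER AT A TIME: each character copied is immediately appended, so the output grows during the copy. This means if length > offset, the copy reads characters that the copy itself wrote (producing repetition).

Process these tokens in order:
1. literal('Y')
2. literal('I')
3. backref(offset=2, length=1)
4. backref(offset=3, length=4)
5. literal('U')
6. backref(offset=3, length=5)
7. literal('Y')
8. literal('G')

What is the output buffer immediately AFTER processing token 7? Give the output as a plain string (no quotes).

Token 1: literal('Y'). Output: "Y"
Token 2: literal('I'). Output: "YI"
Token 3: backref(off=2, len=1). Copied 'Y' from pos 0. Output: "YIY"
Token 4: backref(off=3, len=4) (overlapping!). Copied 'YIYY' from pos 0. Output: "YIYYIYY"
Token 5: literal('U'). Output: "YIYYIYYU"
Token 6: backref(off=3, len=5) (overlapping!). Copied 'YYUYY' from pos 5. Output: "YIYYIYYUYYUYY"
Token 7: literal('Y'). Output: "YIYYIYYUYYUYYY"

Answer: YIYYIYYUYYUYYY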